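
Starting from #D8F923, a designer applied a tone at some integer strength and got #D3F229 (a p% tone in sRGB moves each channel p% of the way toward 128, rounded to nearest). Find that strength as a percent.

#D8F923 is rgb(216, 249, 35); #D3F229 is rgb(211, 242, 41).
On the G channel (widest range): 242 ≈ 249 + (p/100)(128 − 249), so p ≈ 100×(242 − 249)/(128 − 249) = -700/-121 = 5.79.
p = 6 reproduces all three channels after rounding.

6%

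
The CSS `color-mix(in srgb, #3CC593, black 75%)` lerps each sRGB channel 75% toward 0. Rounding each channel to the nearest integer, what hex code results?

#0F3125

#3CC593 is rgb(60, 197, 147).
Lerp each channel 75% toward 0:
  R: 60 − 45 = 15 → 15
  G: 197 + 0.75×(0−197) = 197 − 147.75 = 49.25 → 49
  B: 147 − 110.25 = 36.75 → 37
rgb(15, 49, 37) = #0F3125.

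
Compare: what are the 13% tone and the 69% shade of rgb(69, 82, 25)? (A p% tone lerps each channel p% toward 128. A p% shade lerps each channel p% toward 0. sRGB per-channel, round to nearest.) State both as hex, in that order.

#4D5826, #151908

13% tone:
  R: 69 + 0.13×(128−69) = 69 + 7.67 = 76.67 → 77
  G: 82 + 0.13×(128−82) = 82 + 5.98 = 87.98 → 88
  B: 25 + 0.13×(128−25) = 25 + 13.39 = 38.39 → 38
  → #4D5826
69% shade:
  R: 69 + 0.69×(0−69) = 69 − 47.61 = 21.39 → 21
  G: 82 − 56.58 = 25.42 → 25
  B: 25 + 0.69×(0−25) = 25 − 17.25 = 7.75 → 8
  → #151908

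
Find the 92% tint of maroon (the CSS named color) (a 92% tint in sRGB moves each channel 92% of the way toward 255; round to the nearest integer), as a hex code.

CSS maroon is rgb(128, 0, 0).
Per channel, c → c + 0.92(255 − c):
  R: 128 + 116.84 = 244.84 → 245
  G: 0 + 0.92×(255−0) = 0 + 234.6 = 234.6 → 235
  B: 0 + 0.92×(255−0) = 0 + 234.6 = 234.6 → 235
rgb(245, 235, 235) = #F5EBEB.

#F5EBEB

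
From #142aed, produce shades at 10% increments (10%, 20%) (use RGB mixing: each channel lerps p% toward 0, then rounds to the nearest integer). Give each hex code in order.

#142aed is rgb(20, 42, 237).
10%: (20 − 2 = 18→18, 42 − 4.2 = 37.8→38, 237 − 23.7 = 213.3→213) → #1226d5
20%: (20 − 4 = 16→16, 42 − 8.4 = 33.6→34, 237 − 47.4 = 189.6→190) → #1022be

#1226d5, #1022be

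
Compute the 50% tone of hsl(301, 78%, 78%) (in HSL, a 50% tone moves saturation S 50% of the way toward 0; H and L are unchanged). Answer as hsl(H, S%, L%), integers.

S moves 50% from 78 toward 0: 78 − 39 = 39 → 39.
H and L are unchanged.

hsl(301, 39%, 78%)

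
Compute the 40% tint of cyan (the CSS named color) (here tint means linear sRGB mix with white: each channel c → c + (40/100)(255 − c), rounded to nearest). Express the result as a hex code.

CSS cyan is rgb(0, 255, 255).
A 40% tint moves each channel 40% toward 255:
  R: 0 + 0.4×(255−0) = 0 + 102 = 102 → 102
  G: 255 + 0 = 255 → 255
  B: 255 + 0.4×(255−255) = 255 + 0 = 255 → 255
rgb(102, 255, 255) = #66FFFF.

#66FFFF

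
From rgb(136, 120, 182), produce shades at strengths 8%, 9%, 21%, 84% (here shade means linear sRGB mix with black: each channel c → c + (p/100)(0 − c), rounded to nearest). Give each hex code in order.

8%: (136 − 10.88 = 125.12→125, 120 − 9.6 = 110.4→110, 182 − 14.56 = 167.44→167) → #7D6EA7
9%: (136 − 12.24 = 123.76→124, 120 − 10.8 = 109.2→109, 182 − 16.38 = 165.62→166) → #7C6DA6
21%: (136 − 28.56 = 107.44→107, 120 − 25.2 = 94.8→95, 182 − 38.22 = 143.78→144) → #6B5F90
84%: (136 − 114.24 = 21.76→22, 120 − 100.8 = 19.2→19, 182 − 152.88 = 29.12→29) → #16131D

#7D6EA7, #7C6DA6, #6B5F90, #16131D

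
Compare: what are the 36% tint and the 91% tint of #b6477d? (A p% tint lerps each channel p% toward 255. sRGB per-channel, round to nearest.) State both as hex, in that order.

#d089ac, #f8eef3

#b6477d is rgb(182, 71, 125).
36% tint:
  R: 182 + 0.36×(255−182) = 182 + 26.28 = 208.28 → 208
  G: 71 + 0.36×(255−71) = 71 + 66.24 = 137.24 → 137
  B: 125 + 46.8 = 171.8 → 172
  → #d089ac
91% tint:
  R: 182 + 0.91×(255−182) = 182 + 66.43 = 248.43 → 248
  G: 71 + 0.91×(255−71) = 71 + 167.44 = 238.44 → 238
  B: 125 + 0.91×(255−125) = 125 + 118.3 = 243.3 → 243
  → #f8eef3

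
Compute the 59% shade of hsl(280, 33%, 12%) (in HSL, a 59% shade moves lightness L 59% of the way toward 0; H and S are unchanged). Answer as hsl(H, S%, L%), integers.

L moves 59% from 12 toward 0: 12 − 7.08 = 4.92 → 5.
H and S are unchanged.

hsl(280, 33%, 5%)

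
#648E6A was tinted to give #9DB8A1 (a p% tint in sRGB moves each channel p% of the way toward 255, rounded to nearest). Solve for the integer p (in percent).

37%

#648E6A is rgb(100, 142, 106); #9DB8A1 is rgb(157, 184, 161).
On the R channel (widest range): 157 ≈ 100 + (p/100)(255 − 100), so p ≈ 100×(157 − 100)/(255 − 100) = 5700/155 = 36.77.
p = 37 reproduces all three channels after rounding.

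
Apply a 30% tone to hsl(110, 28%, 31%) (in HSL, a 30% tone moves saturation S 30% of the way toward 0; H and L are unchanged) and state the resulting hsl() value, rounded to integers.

S moves 30% from 28 toward 0: 28 − 8.4 = 19.6 → 20.
H and L are unchanged.

hsl(110, 20%, 31%)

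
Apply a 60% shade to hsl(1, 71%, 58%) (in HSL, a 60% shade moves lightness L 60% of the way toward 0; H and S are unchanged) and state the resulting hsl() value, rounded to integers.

hsl(1, 71%, 23%)

L moves 60% from 58 toward 0: 58 − 34.8 = 23.2 → 23.
H and S are unchanged.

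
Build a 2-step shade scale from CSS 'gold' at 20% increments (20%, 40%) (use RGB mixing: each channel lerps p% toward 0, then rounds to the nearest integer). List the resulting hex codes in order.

#ccac00, #998100

CSS gold is rgb(255, 215, 0).
20%: (255 − 51 = 204→204, 215 − 43 = 172→172, 0→0) → #ccac00
40%: (255 − 102 = 153→153, 215 − 86 = 129→129, 0→0) → #998100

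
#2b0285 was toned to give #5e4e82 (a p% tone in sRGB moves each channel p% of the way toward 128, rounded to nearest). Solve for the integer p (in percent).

#2b0285 is rgb(43, 2, 133); #5e4e82 is rgb(94, 78, 130).
On the G channel (widest range): 78 ≈ 2 + (p/100)(128 − 2), so p ≈ 100×(78 − 2)/(128 − 2) = 7600/126 = 60.32.
p = 60 reproduces all three channels after rounding.

60%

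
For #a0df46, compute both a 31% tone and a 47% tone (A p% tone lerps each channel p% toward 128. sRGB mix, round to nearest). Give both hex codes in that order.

#96c258, #91b261

#a0df46 is rgb(160, 223, 70).
31% tone:
  R: 160 + 0.31×(128−160) = 160 − 9.92 = 150.08 → 150
  G: 223 − 29.45 = 193.55 → 194
  B: 70 + 17.98 = 87.98 → 88
  → #96c258
47% tone:
  R: 160 + 0.47×(128−160) = 160 − 15.04 = 144.96 → 145
  G: 223 − 44.65 = 178.35 → 178
  B: 70 + 0.47×(128−70) = 70 + 27.26 = 97.26 → 97
  → #91b261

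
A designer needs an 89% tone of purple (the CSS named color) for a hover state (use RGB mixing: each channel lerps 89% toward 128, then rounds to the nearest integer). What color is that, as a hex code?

CSS purple is rgb(128, 0, 128).
An 89% tone moves each channel 89% toward 128:
  R: 128 + 0.89×(128−128) = 128 + 0 = 128 → 128
  G: 0 + 0.89×(128−0) = 0 + 113.92 = 113.92 → 114
  B: 128 + 0.89×(128−128) = 128 + 0 = 128 → 128
rgb(128, 114, 128) = #807280.

#807280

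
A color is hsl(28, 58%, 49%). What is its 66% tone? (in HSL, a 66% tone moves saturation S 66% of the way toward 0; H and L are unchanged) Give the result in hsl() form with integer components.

hsl(28, 20%, 49%)

S moves 66% from 58 toward 0: 58 − 38.28 = 19.72 → 20.
H and L are unchanged.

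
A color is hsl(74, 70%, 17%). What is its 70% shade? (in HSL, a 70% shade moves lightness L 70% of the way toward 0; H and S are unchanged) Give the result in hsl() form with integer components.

L moves 70% from 17 toward 0: 17 − 11.9 = 5.1 → 5.
H and S are unchanged.

hsl(74, 70%, 5%)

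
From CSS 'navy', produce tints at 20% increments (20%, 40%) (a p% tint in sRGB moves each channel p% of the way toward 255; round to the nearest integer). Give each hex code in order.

CSS navy is rgb(0, 0, 128).
20%: (0 + 51 = 51→51, 0 + 51 = 51→51, 128 + 25.4 = 153.4→153) → #333399
40%: (0 + 102 = 102→102, 0 + 102 = 102→102, 128 + 50.8 = 178.8→179) → #6666B3

#333399, #6666B3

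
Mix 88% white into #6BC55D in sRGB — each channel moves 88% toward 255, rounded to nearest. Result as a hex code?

#EDF8EC

#6BC55D is rgb(107, 197, 93).
Per channel, c → c + 0.88(255 − c):
  R: 107 + 0.88×(255−107) = 107 + 130.24 = 237.24 → 237
  G: 197 + 0.88×(255−197) = 197 + 51.04 = 248.04 → 248
  B: 93 + 0.88×(255−93) = 93 + 142.56 = 235.56 → 236
rgb(237, 248, 236) = #EDF8EC.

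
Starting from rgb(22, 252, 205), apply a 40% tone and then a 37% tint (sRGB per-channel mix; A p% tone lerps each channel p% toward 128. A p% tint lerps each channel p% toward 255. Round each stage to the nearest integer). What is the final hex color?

#87decc

A 40% tone moves each channel 40% toward 128:
  R: 22 + 0.4×(128−22) = 22 + 42.4 = 64.4 → 64
  G: 252 + 0.4×(128−252) = 252 − 49.6 = 202.4 → 202
  B: 205 + 0.4×(128−205) = 205 − 30.8 = 174.2 → 174
After the tone: rgb(64, 202, 174) = #40caae.
Lerp each channel 37% toward 255:
  R: 64 + 0.37×(255−64) = 64 + 70.67 = 134.67 → 135
  G: 202 + 19.61 = 221.61 → 222
  B: 174 + 29.97 = 203.97 → 204
rgb(135, 222, 204) = #87decc.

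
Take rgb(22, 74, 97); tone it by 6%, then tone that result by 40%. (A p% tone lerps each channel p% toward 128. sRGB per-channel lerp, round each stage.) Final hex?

A 6% tone moves each channel 6% toward 128:
  R: 22 + 0.06×(128−22) = 22 + 6.36 = 28.36 → 28
  G: 74 + 0.06×(128−74) = 74 + 3.24 = 77.24 → 77
  B: 97 + 1.86 = 98.86 → 99
After the tone: rgb(28, 77, 99) = #1C4D63.
A 40% tone moves each channel 40% toward 128:
  R: 28 + 40 = 68 → 68
  G: 77 + 0.4×(128−77) = 77 + 20.4 = 97.4 → 97
  B: 99 + 11.6 = 110.6 → 111
rgb(68, 97, 111) = #44616F.

#44616F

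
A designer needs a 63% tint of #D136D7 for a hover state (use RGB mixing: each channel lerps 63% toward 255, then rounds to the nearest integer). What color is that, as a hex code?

#EEB5F0

#D136D7 is rgb(209, 54, 215).
Per channel, c → c + 0.63(255 − c):
  R: 209 + 28.98 = 237.98 → 238
  G: 54 + 126.63 = 180.63 → 181
  B: 215 + 25.2 = 240.2 → 240
rgb(238, 181, 240) = #EEB5F0.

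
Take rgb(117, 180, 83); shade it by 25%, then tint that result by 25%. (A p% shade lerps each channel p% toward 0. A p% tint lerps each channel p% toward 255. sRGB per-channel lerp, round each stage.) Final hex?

A 25% shade moves each channel 25% toward 0:
  R: 117 − 29.25 = 87.75 → 88
  G: 180 + 0.25×(0−180) = 180 − 45 = 135 → 135
  B: 83 + 0.25×(0−83) = 83 − 20.75 = 62.25 → 62
After the shade: rgb(88, 135, 62) = #58873e.
Per channel, c → c + 0.25(255 − c):
  R: 88 + 0.25×(255−88) = 88 + 41.75 = 129.75 → 130
  G: 135 + 0.25×(255−135) = 135 + 30 = 165 → 165
  B: 62 + 0.25×(255−62) = 62 + 48.25 = 110.25 → 110
rgb(130, 165, 110) = #82a56e.

#82a56e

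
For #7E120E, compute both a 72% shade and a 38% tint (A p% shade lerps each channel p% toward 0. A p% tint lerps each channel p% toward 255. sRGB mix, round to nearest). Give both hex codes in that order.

#230504, #AF6C6A

#7E120E is rgb(126, 18, 14).
72% shade:
  R: 126 + 0.72×(0−126) = 126 − 90.72 = 35.28 → 35
  G: 18 + 0.72×(0−18) = 18 − 12.96 = 5.04 → 5
  B: 14 − 10.08 = 3.92 → 4
  → #230504
38% tint:
  R: 126 + 49.02 = 175.02 → 175
  G: 18 + 90.06 = 108.06 → 108
  B: 14 + 0.38×(255−14) = 14 + 91.58 = 105.58 → 106
  → #AF6C6A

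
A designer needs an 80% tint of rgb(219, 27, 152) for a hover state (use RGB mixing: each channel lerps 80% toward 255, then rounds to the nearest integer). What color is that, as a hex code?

An 80% tint moves each channel 80% toward 255:
  R: 219 + 28.8 = 247.8 → 248
  G: 27 + 182.4 = 209.4 → 209
  B: 152 + 82.4 = 234.4 → 234
rgb(248, 209, 234) = #f8d1ea.

#f8d1ea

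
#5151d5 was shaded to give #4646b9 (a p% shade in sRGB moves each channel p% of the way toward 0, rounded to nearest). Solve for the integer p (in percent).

13%

#5151d5 is rgb(81, 81, 213); #4646b9 is rgb(70, 70, 185).
On the B channel (widest range): 185 ≈ 213 + (p/100)(0 − 213), so p ≈ 100×(185 − 213)/(0 − 213) = -2800/-213 = 13.15.
p = 13 reproduces all three channels after rounding.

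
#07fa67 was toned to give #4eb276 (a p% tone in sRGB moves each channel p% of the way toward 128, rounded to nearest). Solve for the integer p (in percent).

#07fa67 is rgb(7, 250, 103); #4eb276 is rgb(78, 178, 118).
On the G channel (widest range): 178 ≈ 250 + (p/100)(128 − 250), so p ≈ 100×(178 − 250)/(128 − 250) = -7200/-122 = 59.02.
p = 59 reproduces all three channels after rounding.

59%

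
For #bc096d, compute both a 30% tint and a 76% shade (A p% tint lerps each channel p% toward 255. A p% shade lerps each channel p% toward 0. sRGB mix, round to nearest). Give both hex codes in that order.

#bc096d is rgb(188, 9, 109).
30% tint:
  R: 188 + 0.3×(255−188) = 188 + 20.1 = 208.1 → 208
  G: 9 + 73.8 = 82.8 → 83
  B: 109 + 0.3×(255−109) = 109 + 43.8 = 152.8 → 153
  → #d05399
76% shade:
  R: 188 − 142.88 = 45.12 → 45
  G: 9 + 0.76×(0−9) = 9 − 6.84 = 2.16 → 2
  B: 109 − 82.84 = 26.16 → 26
  → #2d021a

#d05399, #2d021a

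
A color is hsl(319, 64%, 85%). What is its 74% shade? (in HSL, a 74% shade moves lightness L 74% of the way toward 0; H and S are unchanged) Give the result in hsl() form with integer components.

L moves 74% from 85 toward 0: 85 − 62.9 = 22.1 → 22.
H and S are unchanged.

hsl(319, 64%, 22%)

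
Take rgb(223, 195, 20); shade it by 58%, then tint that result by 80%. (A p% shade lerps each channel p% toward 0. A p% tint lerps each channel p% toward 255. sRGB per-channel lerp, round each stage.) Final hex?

Lerp each channel 58% toward 0:
  R: 223 − 129.34 = 93.66 → 94
  G: 195 − 113.1 = 81.9 → 82
  B: 20 + 0.58×(0−20) = 20 − 11.6 = 8.4 → 8
After the shade: rgb(94, 82, 8) = #5e5208.
Per channel, c → c + 0.8(255 − c):
  R: 94 + 128.8 = 222.8 → 223
  G: 82 + 138.4 = 220.4 → 220
  B: 8 + 0.8×(255−8) = 8 + 197.6 = 205.6 → 206
rgb(223, 220, 206) = #dfdcce.

#dfdcce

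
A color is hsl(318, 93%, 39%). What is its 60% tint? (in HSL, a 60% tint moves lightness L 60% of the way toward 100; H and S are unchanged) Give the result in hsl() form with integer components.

L moves 60% from 39 toward 100: 39 + 36.6 = 75.6 → 76.
H and S are unchanged.

hsl(318, 93%, 76%)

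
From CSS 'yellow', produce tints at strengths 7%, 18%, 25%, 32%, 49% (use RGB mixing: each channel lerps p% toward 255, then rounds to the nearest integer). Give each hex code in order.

CSS yellow is rgb(255, 255, 0).
7%: (255→255, 255→255, 0 + 17.85 = 17.85→18) → #FFFF12
18%: (255→255, 255→255, 0 + 45.9 = 45.9→46) → #FFFF2E
25%: (255→255, 255→255, 0 + 63.75 = 63.75→64) → #FFFF40
32%: (255→255, 255→255, 0 + 81.6 = 81.6→82) → #FFFF52
49%: (255→255, 255→255, 0 + 124.95 = 124.95→125) → #FFFF7D

#FFFF12, #FFFF2E, #FFFF40, #FFFF52, #FFFF7D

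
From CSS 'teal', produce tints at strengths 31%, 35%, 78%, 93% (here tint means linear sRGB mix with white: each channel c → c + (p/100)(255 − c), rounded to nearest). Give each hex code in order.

CSS teal is rgb(0, 128, 128).
31%: (0 + 79.05 = 79.05→79, 128 + 39.37 = 167.37→167, 128 + 39.37 = 167.37→167) → #4fa7a7
35%: (0 + 89.25 = 89.25→89, 128 + 44.45 = 172.45→172, 128 + 44.45 = 172.45→172) → #59acac
78%: (0 + 198.9 = 198.9→199, 128 + 99.06 = 227.06→227, 128 + 99.06 = 227.06→227) → #c7e3e3
93%: (0 + 237.15 = 237.15→237, 128 + 118.11 = 246.11→246, 128 + 118.11 = 246.11→246) → #edf6f6

#4fa7a7, #59acac, #c7e3e3, #edf6f6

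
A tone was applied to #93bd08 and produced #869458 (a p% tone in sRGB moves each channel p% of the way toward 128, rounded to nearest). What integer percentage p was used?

#93bd08 is rgb(147, 189, 8); #869458 is rgb(134, 148, 88).
On the B channel (widest range): 88 ≈ 8 + (p/100)(128 − 8), so p ≈ 100×(88 − 8)/(128 − 8) = 8000/120 = 66.67.
p = 67 reproduces all three channels after rounding.

67%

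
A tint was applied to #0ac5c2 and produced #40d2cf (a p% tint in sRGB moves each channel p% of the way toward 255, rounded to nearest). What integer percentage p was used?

22%

#0ac5c2 is rgb(10, 197, 194); #40d2cf is rgb(64, 210, 207).
On the R channel (widest range): 64 ≈ 10 + (p/100)(255 − 10), so p ≈ 100×(64 − 10)/(255 − 10) = 5400/245 = 22.04.
p = 22 reproduces all three channels after rounding.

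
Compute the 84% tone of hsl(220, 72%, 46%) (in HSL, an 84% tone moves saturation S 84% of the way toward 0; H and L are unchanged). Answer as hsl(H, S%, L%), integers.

S moves 84% from 72 toward 0: 72 − 60.48 = 11.52 → 12.
H and L are unchanged.

hsl(220, 12%, 46%)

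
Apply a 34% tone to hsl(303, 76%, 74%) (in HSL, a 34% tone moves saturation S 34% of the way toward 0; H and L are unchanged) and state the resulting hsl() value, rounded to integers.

hsl(303, 50%, 74%)

S moves 34% from 76 toward 0: 76 − 25.84 = 50.16 → 50.
H and L are unchanged.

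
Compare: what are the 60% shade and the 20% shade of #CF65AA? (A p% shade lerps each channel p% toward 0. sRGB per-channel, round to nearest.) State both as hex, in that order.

#CF65AA is rgb(207, 101, 170).
60% shade:
  R: 207 + 0.6×(0−207) = 207 − 124.2 = 82.8 → 83
  G: 101 − 60.6 = 40.4 → 40
  B: 170 + 0.6×(0−170) = 170 − 102 = 68 → 68
  → #532844
20% shade:
  R: 207 − 41.4 = 165.6 → 166
  G: 101 − 20.2 = 80.8 → 81
  B: 170 − 34 = 136 → 136
  → #A65188

#532844, #A65188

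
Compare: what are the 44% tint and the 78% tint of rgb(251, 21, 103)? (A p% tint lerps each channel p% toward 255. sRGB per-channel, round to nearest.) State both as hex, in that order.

#FD7CAA, #FECCDE

44% tint:
  R: 251 + 0.44×(255−251) = 251 + 1.76 = 252.76 → 253
  G: 21 + 0.44×(255−21) = 21 + 102.96 = 123.96 → 124
  B: 103 + 66.88 = 169.88 → 170
  → #FD7CAA
78% tint:
  R: 251 + 3.12 = 254.12 → 254
  G: 21 + 0.78×(255−21) = 21 + 182.52 = 203.52 → 204
  B: 103 + 118.56 = 221.56 → 222
  → #FECCDE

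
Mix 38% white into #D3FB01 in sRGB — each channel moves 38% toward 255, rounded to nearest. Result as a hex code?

#D3FB01 is rgb(211, 251, 1).
Per channel, c → c + 0.38(255 − c):
  R: 211 + 16.72 = 227.72 → 228
  G: 251 + 0.38×(255−251) = 251 + 1.52 = 252.52 → 253
  B: 1 + 0.38×(255−1) = 1 + 96.52 = 97.52 → 98
rgb(228, 253, 98) = #E4FD62.

#E4FD62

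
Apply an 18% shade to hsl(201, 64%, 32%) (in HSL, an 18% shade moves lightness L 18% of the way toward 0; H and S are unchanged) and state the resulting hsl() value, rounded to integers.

hsl(201, 64%, 26%)

L moves 18% from 32 toward 0: 32 − 5.76 = 26.24 → 26.
H and S are unchanged.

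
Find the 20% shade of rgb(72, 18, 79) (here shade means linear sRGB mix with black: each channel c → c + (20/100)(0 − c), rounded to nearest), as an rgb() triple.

A 20% shade moves each channel 20% toward 0:
  R: 72 + 0.2×(0−72) = 72 − 14.4 = 57.6 → 58
  G: 18 − 3.6 = 14.4 → 14
  B: 79 − 15.8 = 63.2 → 63

rgb(58, 14, 63)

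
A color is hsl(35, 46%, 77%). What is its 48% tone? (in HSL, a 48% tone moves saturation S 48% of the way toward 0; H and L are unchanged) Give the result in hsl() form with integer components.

hsl(35, 24%, 77%)

S moves 48% from 46 toward 0: 46 − 22.08 = 23.92 → 24.
H and L are unchanged.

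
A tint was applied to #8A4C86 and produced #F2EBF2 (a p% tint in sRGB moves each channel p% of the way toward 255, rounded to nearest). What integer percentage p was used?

#8A4C86 is rgb(138, 76, 134); #F2EBF2 is rgb(242, 235, 242).
On the G channel (widest range): 235 ≈ 76 + (p/100)(255 − 76), so p ≈ 100×(235 − 76)/(255 − 76) = 15900/179 = 88.83.
p = 89 reproduces all three channels after rounding.

89%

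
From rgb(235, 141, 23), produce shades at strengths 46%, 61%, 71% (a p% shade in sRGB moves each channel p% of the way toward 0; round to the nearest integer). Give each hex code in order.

46%: (235 − 108.1 = 126.9→127, 141 − 64.86 = 76.14→76, 23 − 10.58 = 12.42→12) → #7f4c0c
61%: (235 − 143.35 = 91.65→92, 141 − 86.01 = 54.99→55, 23 − 14.03 = 8.97→9) → #5c3709
71%: (235 − 166.85 = 68.15→68, 141 − 100.11 = 40.89→41, 23 − 16.33 = 6.67→7) → #442907

#7f4c0c, #5c3709, #442907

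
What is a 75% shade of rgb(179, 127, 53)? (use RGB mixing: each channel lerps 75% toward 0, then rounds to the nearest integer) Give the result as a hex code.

A 75% shade moves each channel 75% toward 0:
  R: 179 + 0.75×(0−179) = 179 − 134.25 = 44.75 → 45
  G: 127 + 0.75×(0−127) = 127 − 95.25 = 31.75 → 32
  B: 53 + 0.75×(0−53) = 53 − 39.75 = 13.25 → 13
rgb(45, 32, 13) = #2D200D.

#2D200D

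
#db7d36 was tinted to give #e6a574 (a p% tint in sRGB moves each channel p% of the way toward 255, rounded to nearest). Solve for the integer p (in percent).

31%

#db7d36 is rgb(219, 125, 54); #e6a574 is rgb(230, 165, 116).
On the B channel (widest range): 116 ≈ 54 + (p/100)(255 − 54), so p ≈ 100×(116 − 54)/(255 − 54) = 6200/201 = 30.85.
p = 31 reproduces all three channels after rounding.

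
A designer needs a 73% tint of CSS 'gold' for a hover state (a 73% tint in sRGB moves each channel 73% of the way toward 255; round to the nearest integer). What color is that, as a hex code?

#FFF4BA

CSS gold is rgb(255, 215, 0).
A 73% tint moves each channel 73% toward 255:
  R: 255 + 0.73×(255−255) = 255 + 0 = 255 → 255
  G: 215 + 0.73×(255−215) = 215 + 29.2 = 244.2 → 244
  B: 0 + 0.73×(255−0) = 0 + 186.15 = 186.15 → 186
rgb(255, 244, 186) = #FFF4BA.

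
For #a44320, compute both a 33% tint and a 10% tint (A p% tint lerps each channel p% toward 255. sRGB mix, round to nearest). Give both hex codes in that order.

#c2816a, #ad5636

#a44320 is rgb(164, 67, 32).
33% tint:
  R: 164 + 0.33×(255−164) = 164 + 30.03 = 194.03 → 194
  G: 67 + 0.33×(255−67) = 67 + 62.04 = 129.04 → 129
  B: 32 + 0.33×(255−32) = 32 + 73.59 = 105.59 → 106
  → #c2816a
10% tint:
  R: 164 + 0.1×(255−164) = 164 + 9.1 = 173.1 → 173
  G: 67 + 18.8 = 85.8 → 86
  B: 32 + 0.1×(255−32) = 32 + 22.3 = 54.3 → 54
  → #ad5636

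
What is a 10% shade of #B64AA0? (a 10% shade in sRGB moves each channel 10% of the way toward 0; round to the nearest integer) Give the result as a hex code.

#A44390

#B64AA0 is rgb(182, 74, 160).
Lerp each channel 10% toward 0:
  R: 182 − 18.2 = 163.8 → 164
  G: 74 − 7.4 = 66.6 → 67
  B: 160 − 16 = 144 → 144
rgb(164, 67, 144) = #A44390.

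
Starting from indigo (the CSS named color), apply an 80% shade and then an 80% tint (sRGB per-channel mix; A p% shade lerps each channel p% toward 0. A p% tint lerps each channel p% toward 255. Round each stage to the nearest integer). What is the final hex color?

#CFCCD1

CSS indigo is rgb(75, 0, 130).
An 80% shade moves each channel 80% toward 0:
  R: 75 + 0.8×(0−75) = 75 − 60 = 15 → 15
  G: 0 + 0 = 0 → 0
  B: 130 + 0.8×(0−130) = 130 − 104 = 26 → 26
After the shade: rgb(15, 0, 26) = #0F001A.
Lerp each channel 80% toward 255:
  R: 15 + 0.8×(255−15) = 15 + 192 = 207 → 207
  G: 0 + 204 = 204 → 204
  B: 26 + 0.8×(255−26) = 26 + 183.2 = 209.2 → 209
rgb(207, 204, 209) = #CFCCD1.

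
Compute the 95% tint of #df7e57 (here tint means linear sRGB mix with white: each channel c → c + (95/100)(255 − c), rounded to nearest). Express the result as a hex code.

#df7e57 is rgb(223, 126, 87).
A 95% tint moves each channel 95% toward 255:
  R: 223 + 30.4 = 253.4 → 253
  G: 126 + 0.95×(255−126) = 126 + 122.55 = 248.55 → 249
  B: 87 + 0.95×(255−87) = 87 + 159.6 = 246.6 → 247
rgb(253, 249, 247) = #fdf9f7.

#fdf9f7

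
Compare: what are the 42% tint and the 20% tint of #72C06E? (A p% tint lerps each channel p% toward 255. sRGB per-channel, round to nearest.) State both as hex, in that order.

#72C06E is rgb(114, 192, 110).
42% tint:
  R: 114 + 59.22 = 173.22 → 173
  G: 192 + 0.42×(255−192) = 192 + 26.46 = 218.46 → 218
  B: 110 + 60.9 = 170.9 → 171
  → #ADDAAB
20% tint:
  R: 114 + 0.2×(255−114) = 114 + 28.2 = 142.2 → 142
  G: 192 + 12.6 = 204.6 → 205
  B: 110 + 29 = 139 → 139
  → #8ECD8B

#ADDAAB, #8ECD8B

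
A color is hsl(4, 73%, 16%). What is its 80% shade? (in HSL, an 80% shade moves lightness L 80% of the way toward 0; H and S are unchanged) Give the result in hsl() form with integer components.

L moves 80% from 16 toward 0: 16 − 12.8 = 3.2 → 3.
H and S are unchanged.

hsl(4, 73%, 3%)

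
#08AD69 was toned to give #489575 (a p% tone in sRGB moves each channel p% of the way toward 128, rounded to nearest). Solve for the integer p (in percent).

53%

#08AD69 is rgb(8, 173, 105); #489575 is rgb(72, 149, 117).
On the R channel (widest range): 72 ≈ 8 + (p/100)(128 − 8), so p ≈ 100×(72 − 8)/(128 − 8) = 6400/120 = 53.33.
p = 53 reproduces all three channels after rounding.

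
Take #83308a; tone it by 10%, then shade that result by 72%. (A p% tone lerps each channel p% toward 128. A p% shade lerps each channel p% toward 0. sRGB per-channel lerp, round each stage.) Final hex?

#83308a is rgb(131, 48, 138).
Per channel, c → c + 0.1(128 − c):
  R: 131 + 0.1×(128−131) = 131 − 0.3 = 130.7 → 131
  G: 48 + 8 = 56 → 56
  B: 138 + 0.1×(128−138) = 138 − 1 = 137 → 137
After the tone: rgb(131, 56, 137) = #833889.
A 72% shade moves each channel 72% toward 0:
  R: 131 + 0.72×(0−131) = 131 − 94.32 = 36.68 → 37
  G: 56 − 40.32 = 15.68 → 16
  B: 137 + 0.72×(0−137) = 137 − 98.64 = 38.36 → 38
rgb(37, 16, 38) = #251026.

#251026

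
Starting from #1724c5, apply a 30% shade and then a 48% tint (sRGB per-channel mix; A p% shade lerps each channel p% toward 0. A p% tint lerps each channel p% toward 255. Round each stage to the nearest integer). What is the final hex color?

#1724c5 is rgb(23, 36, 197).
Lerp each channel 30% toward 0:
  R: 23 + 0.3×(0−23) = 23 − 6.9 = 16.1 → 16
  G: 36 − 10.8 = 25.2 → 25
  B: 197 − 59.1 = 137.9 → 138
After the shade: rgb(16, 25, 138) = #10198a.
Lerp each channel 48% toward 255:
  R: 16 + 114.72 = 130.72 → 131
  G: 25 + 0.48×(255−25) = 25 + 110.4 = 135.4 → 135
  B: 138 + 56.16 = 194.16 → 194
rgb(131, 135, 194) = #8387c2.

#8387c2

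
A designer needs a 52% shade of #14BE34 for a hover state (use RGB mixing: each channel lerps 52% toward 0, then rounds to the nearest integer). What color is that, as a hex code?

#14BE34 is rgb(20, 190, 52).
Per channel, c → c + 0.52(0 − c):
  R: 20 + 0.52×(0−20) = 20 − 10.4 = 9.6 → 10
  G: 190 − 98.8 = 91.2 → 91
  B: 52 − 27.04 = 24.96 → 25
rgb(10, 91, 25) = #0A5B19.

#0A5B19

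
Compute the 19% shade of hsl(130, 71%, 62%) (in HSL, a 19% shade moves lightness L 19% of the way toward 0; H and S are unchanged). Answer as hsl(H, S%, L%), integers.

L moves 19% from 62 toward 0: 62 − 11.78 = 50.22 → 50.
H and S are unchanged.

hsl(130, 71%, 50%)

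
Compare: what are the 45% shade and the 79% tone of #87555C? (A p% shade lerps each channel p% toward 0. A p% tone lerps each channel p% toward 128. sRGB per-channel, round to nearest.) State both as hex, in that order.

#4A2F33, #817778

#87555C is rgb(135, 85, 92).
45% shade:
  R: 135 − 60.75 = 74.25 → 74
  G: 85 + 0.45×(0−85) = 85 − 38.25 = 46.75 → 47
  B: 92 + 0.45×(0−92) = 92 − 41.4 = 50.6 → 51
  → #4A2F33
79% tone:
  R: 135 + 0.79×(128−135) = 135 − 5.53 = 129.47 → 129
  G: 85 + 33.97 = 118.97 → 119
  B: 92 + 0.79×(128−92) = 92 + 28.44 = 120.44 → 120
  → #817778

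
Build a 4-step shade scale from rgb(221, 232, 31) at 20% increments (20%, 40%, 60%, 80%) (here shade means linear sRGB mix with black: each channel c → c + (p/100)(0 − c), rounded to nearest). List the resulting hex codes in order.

#b1ba19, #858b13, #585d0c, #2c2e06

20%: (221 − 44.2 = 176.8→177, 232 − 46.4 = 185.6→186, 31 − 6.2 = 24.8→25) → #b1ba19
40%: (221 − 88.4 = 132.6→133, 232 − 92.8 = 139.2→139, 31 − 12.4 = 18.6→19) → #858b13
60%: (221 − 132.6 = 88.4→88, 232 − 139.2 = 92.8→93, 31 − 18.6 = 12.4→12) → #585d0c
80%: (221 − 176.8 = 44.2→44, 232 − 185.6 = 46.4→46, 31 − 24.8 = 6.2→6) → #2c2e06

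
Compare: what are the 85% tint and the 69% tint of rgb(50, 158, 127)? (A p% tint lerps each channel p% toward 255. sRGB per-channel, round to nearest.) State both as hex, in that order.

85% tint:
  R: 50 + 174.25 = 224.25 → 224
  G: 158 + 0.85×(255−158) = 158 + 82.45 = 240.45 → 240
  B: 127 + 0.85×(255−127) = 127 + 108.8 = 235.8 → 236
  → #E0F0EC
69% tint:
  R: 50 + 0.69×(255−50) = 50 + 141.45 = 191.45 → 191
  G: 158 + 0.69×(255−158) = 158 + 66.93 = 224.93 → 225
  B: 127 + 88.32 = 215.32 → 215
  → #BFE1D7

#E0F0EC, #BFE1D7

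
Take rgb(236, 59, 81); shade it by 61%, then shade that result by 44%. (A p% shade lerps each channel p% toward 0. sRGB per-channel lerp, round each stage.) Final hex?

Lerp each channel 61% toward 0:
  R: 236 + 0.61×(0−236) = 236 − 143.96 = 92.04 → 92
  G: 59 − 35.99 = 23.01 → 23
  B: 81 + 0.61×(0−81) = 81 − 49.41 = 31.59 → 32
After the shade: rgb(92, 23, 32) = #5C1720.
Lerp each channel 44% toward 0:
  R: 92 + 0.44×(0−92) = 92 − 40.48 = 51.52 → 52
  G: 23 + 0.44×(0−23) = 23 − 10.12 = 12.88 → 13
  B: 32 + 0.44×(0−32) = 32 − 14.08 = 17.92 → 18
rgb(52, 13, 18) = #340D12.

#340D12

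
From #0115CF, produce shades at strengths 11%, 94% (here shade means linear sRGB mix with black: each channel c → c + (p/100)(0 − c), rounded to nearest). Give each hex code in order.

#0113B8, #00010C

#0115CF is rgb(1, 21, 207).
11%: (1→1, 21 − 2.31 = 18.69→19, 207 − 22.77 = 184.23→184) → #0113B8
94%: (1 − 0.94 = 0.06→0, 21 − 19.74 = 1.26→1, 207 − 194.58 = 12.42→12) → #00010C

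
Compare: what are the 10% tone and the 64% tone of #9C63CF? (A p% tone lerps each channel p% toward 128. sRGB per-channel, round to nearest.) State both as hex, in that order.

#9C63CF is rgb(156, 99, 207).
10% tone:
  R: 156 + 0.1×(128−156) = 156 − 2.8 = 153.2 → 153
  G: 99 + 2.9 = 101.9 → 102
  B: 207 + 0.1×(128−207) = 207 − 7.9 = 199.1 → 199
  → #9966C7
64% tone:
  R: 156 + 0.64×(128−156) = 156 − 17.92 = 138.08 → 138
  G: 99 + 0.64×(128−99) = 99 + 18.56 = 117.56 → 118
  B: 207 + 0.64×(128−207) = 207 − 50.56 = 156.44 → 156
  → #8A769C

#9966C7, #8A769C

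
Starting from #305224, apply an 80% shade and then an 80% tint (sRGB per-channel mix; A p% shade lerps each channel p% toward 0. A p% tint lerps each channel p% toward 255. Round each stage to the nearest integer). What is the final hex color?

#305224 is rgb(48, 82, 36).
Lerp each channel 80% toward 0:
  R: 48 − 38.4 = 9.6 → 10
  G: 82 + 0.8×(0−82) = 82 − 65.6 = 16.4 → 16
  B: 36 + 0.8×(0−36) = 36 − 28.8 = 7.2 → 7
After the shade: rgb(10, 16, 7) = #0A1007.
Per channel, c → c + 0.8(255 − c):
  R: 10 + 196 = 206 → 206
  G: 16 + 0.8×(255−16) = 16 + 191.2 = 207.2 → 207
  B: 7 + 0.8×(255−7) = 7 + 198.4 = 205.4 → 205
rgb(206, 207, 205) = #CECFCD.

#CECFCD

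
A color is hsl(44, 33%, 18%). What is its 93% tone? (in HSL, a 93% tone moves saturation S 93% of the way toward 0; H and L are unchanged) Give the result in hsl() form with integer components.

hsl(44, 2%, 18%)

S moves 93% from 33 toward 0: 33 − 30.69 = 2.31 → 2.
H and L are unchanged.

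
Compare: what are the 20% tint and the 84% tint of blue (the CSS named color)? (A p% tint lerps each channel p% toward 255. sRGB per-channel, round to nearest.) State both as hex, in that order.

CSS blue is rgb(0, 0, 255).
20% tint:
  R: 0 + 0.2×(255−0) = 0 + 51 = 51 → 51
  G: 0 + 0.2×(255−0) = 0 + 51 = 51 → 51
  B: 255 + 0.2×(255−255) = 255 + 0 = 255 → 255
  → #3333ff
84% tint:
  R: 0 + 0.84×(255−0) = 0 + 214.2 = 214.2 → 214
  G: 0 + 0.84×(255−0) = 0 + 214.2 = 214.2 → 214
  B: 255 + 0 = 255 → 255
  → #d6d6ff

#3333ff, #d6d6ff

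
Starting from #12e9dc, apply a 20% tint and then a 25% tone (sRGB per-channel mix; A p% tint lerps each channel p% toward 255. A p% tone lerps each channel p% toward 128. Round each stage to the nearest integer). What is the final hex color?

#12e9dc is rgb(18, 233, 220).
Per channel, c → c + 0.2(255 − c):
  R: 18 + 0.2×(255−18) = 18 + 47.4 = 65.4 → 65
  G: 233 + 0.2×(255−233) = 233 + 4.4 = 237.4 → 237
  B: 220 + 0.2×(255−220) = 220 + 7 = 227 → 227
After the tint: rgb(65, 237, 227) = #41ede3.
Lerp each channel 25% toward 128:
  R: 65 + 0.25×(128−65) = 65 + 15.75 = 80.75 → 81
  G: 237 + 0.25×(128−237) = 237 − 27.25 = 209.75 → 210
  B: 227 + 0.25×(128−227) = 227 − 24.75 = 202.25 → 202
rgb(81, 210, 202) = #51d2ca.

#51d2ca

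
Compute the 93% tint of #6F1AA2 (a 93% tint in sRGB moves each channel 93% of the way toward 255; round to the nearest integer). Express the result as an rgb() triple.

#6F1AA2 is rgb(111, 26, 162).
A 93% tint moves each channel 93% toward 255:
  R: 111 + 0.93×(255−111) = 111 + 133.92 = 244.92 → 245
  G: 26 + 212.97 = 238.97 → 239
  B: 162 + 86.49 = 248.49 → 248

rgb(245, 239, 248)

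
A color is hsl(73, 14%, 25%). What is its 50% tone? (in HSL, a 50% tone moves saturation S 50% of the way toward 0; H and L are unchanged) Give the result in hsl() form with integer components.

S moves 50% from 14 toward 0: 14 − 7 = 7 → 7.
H and L are unchanged.

hsl(73, 7%, 25%)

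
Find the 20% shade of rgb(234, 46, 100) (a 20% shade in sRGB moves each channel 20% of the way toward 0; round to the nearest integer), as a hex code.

#BB2550

A 20% shade moves each channel 20% toward 0:
  R: 234 − 46.8 = 187.2 → 187
  G: 46 − 9.2 = 36.8 → 37
  B: 100 + 0.2×(0−100) = 100 − 20 = 80 → 80
rgb(187, 37, 80) = #BB2550.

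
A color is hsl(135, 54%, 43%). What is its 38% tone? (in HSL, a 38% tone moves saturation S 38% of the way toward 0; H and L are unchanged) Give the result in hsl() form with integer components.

hsl(135, 33%, 43%)

S moves 38% from 54 toward 0: 54 − 20.52 = 33.48 → 33.
H and L are unchanged.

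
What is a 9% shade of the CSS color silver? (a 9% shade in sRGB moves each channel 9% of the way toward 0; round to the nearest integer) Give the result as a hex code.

CSS silver is rgb(192, 192, 192).
A 9% shade moves each channel 9% toward 0:
  R: 192 − 17.28 = 174.72 → 175
  G: 192 + 0.09×(0−192) = 192 − 17.28 = 174.72 → 175
  B: 192 + 0.09×(0−192) = 192 − 17.28 = 174.72 → 175
rgb(175, 175, 175) = #afafaf.

#afafaf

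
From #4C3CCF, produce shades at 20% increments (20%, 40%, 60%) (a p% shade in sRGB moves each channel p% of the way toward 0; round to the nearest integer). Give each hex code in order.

#3D30A6, #2E247C, #1E1853

#4C3CCF is rgb(76, 60, 207).
20%: (76 − 15.2 = 60.8→61, 60 − 12 = 48→48, 207 − 41.4 = 165.6→166) → #3D30A6
40%: (76 − 30.4 = 45.6→46, 60 − 24 = 36→36, 207 − 82.8 = 124.2→124) → #2E247C
60%: (76 − 45.6 = 30.4→30, 60 − 36 = 24→24, 207 − 124.2 = 82.8→83) → #1E1853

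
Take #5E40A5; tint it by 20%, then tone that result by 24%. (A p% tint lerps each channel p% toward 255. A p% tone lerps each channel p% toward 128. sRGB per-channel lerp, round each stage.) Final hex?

#7E6CAA

#5E40A5 is rgb(94, 64, 165).
Per channel, c → c + 0.2(255 − c):
  R: 94 + 32.2 = 126.2 → 126
  G: 64 + 0.2×(255−64) = 64 + 38.2 = 102.2 → 102
  B: 165 + 0.2×(255−165) = 165 + 18 = 183 → 183
After the tint: rgb(126, 102, 183) = #7E66B7.
Per channel, c → c + 0.24(128 − c):
  R: 126 + 0.24×(128−126) = 126 + 0.48 = 126.48 → 126
  G: 102 + 0.24×(128−102) = 102 + 6.24 = 108.24 → 108
  B: 183 + 0.24×(128−183) = 183 − 13.2 = 169.8 → 170
rgb(126, 108, 170) = #7E6CAA.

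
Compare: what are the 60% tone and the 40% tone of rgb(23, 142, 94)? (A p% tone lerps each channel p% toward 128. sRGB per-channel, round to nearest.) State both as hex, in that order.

#568672, #41886c

60% tone:
  R: 23 + 0.6×(128−23) = 23 + 63 = 86 → 86
  G: 142 + 0.6×(128−142) = 142 − 8.4 = 133.6 → 134
  B: 94 + 20.4 = 114.4 → 114
  → #568672
40% tone:
  R: 23 + 0.4×(128−23) = 23 + 42 = 65 → 65
  G: 142 − 5.6 = 136.4 → 136
  B: 94 + 13.6 = 107.6 → 108
  → #41886c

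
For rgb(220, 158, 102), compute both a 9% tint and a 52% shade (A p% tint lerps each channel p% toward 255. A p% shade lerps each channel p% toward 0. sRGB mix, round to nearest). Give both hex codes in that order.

#DFA774, #6A4C31

9% tint:
  R: 220 + 0.09×(255−220) = 220 + 3.15 = 223.15 → 223
  G: 158 + 0.09×(255−158) = 158 + 8.73 = 166.73 → 167
  B: 102 + 13.77 = 115.77 → 116
  → #DFA774
52% shade:
  R: 220 − 114.4 = 105.6 → 106
  G: 158 + 0.52×(0−158) = 158 − 82.16 = 75.84 → 76
  B: 102 + 0.52×(0−102) = 102 − 53.04 = 48.96 → 49
  → #6A4C31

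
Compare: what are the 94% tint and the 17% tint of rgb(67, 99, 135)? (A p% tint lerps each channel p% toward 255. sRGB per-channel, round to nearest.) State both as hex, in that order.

#f4f6f8, #637e9b

94% tint:
  R: 67 + 176.72 = 243.72 → 244
  G: 99 + 0.94×(255−99) = 99 + 146.64 = 245.64 → 246
  B: 135 + 0.94×(255−135) = 135 + 112.8 = 247.8 → 248
  → #f4f6f8
17% tint:
  R: 67 + 31.96 = 98.96 → 99
  G: 99 + 26.52 = 125.52 → 126
  B: 135 + 20.4 = 155.4 → 155
  → #637e9b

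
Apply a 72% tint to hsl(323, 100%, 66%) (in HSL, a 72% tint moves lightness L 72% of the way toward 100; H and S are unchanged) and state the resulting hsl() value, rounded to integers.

hsl(323, 100%, 90%)

L moves 72% from 66 toward 100: 66 + 24.48 = 90.48 → 90.
H and S are unchanged.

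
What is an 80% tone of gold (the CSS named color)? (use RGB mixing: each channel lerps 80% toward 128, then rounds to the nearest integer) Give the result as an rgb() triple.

CSS gold is rgb(255, 215, 0).
Lerp each channel 80% toward 128:
  R: 255 + 0.8×(128−255) = 255 − 101.6 = 153.4 → 153
  G: 215 − 69.6 = 145.4 → 145
  B: 0 + 0.8×(128−0) = 0 + 102.4 = 102.4 → 102

rgb(153, 145, 102)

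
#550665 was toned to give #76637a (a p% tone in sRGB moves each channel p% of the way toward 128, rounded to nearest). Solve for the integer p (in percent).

76%

#550665 is rgb(85, 6, 101); #76637a is rgb(118, 99, 122).
On the G channel (widest range): 99 ≈ 6 + (p/100)(128 − 6), so p ≈ 100×(99 − 6)/(128 − 6) = 9300/122 = 76.23.
p = 76 reproduces all three channels after rounding.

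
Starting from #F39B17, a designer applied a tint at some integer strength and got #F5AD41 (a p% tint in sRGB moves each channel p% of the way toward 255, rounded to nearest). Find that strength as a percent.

#F39B17 is rgb(243, 155, 23); #F5AD41 is rgb(245, 173, 65).
On the B channel (widest range): 65 ≈ 23 + (p/100)(255 − 23), so p ≈ 100×(65 − 23)/(255 − 23) = 4200/232 = 18.10.
p = 18 reproduces all three channels after rounding.

18%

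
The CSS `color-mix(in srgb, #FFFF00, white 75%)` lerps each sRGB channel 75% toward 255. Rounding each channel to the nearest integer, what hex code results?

#FFFFBF

#FFFF00 is rgb(255, 255, 0).
A 75% tint moves each channel 75% toward 255:
  R: 255 + 0.75×(255−255) = 255 + 0 = 255 → 255
  G: 255 + 0.75×(255−255) = 255 + 0 = 255 → 255
  B: 0 + 0.75×(255−0) = 0 + 191.25 = 191.25 → 191
rgb(255, 255, 191) = #FFFFBF.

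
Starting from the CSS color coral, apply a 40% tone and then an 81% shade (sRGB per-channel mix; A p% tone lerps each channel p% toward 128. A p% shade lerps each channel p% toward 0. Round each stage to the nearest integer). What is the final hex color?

CSS coral is rgb(255, 127, 80).
Per channel, c → c + 0.4(128 − c):
  R: 255 − 50.8 = 204.2 → 204
  G: 127 + 0.4 = 127.4 → 127
  B: 80 + 0.4×(128−80) = 80 + 19.2 = 99.2 → 99
After the tone: rgb(204, 127, 99) = #CC7F63.
An 81% shade moves each channel 81% toward 0:
  R: 204 − 165.24 = 38.76 → 39
  G: 127 + 0.81×(0−127) = 127 − 102.87 = 24.13 → 24
  B: 99 − 80.19 = 18.81 → 19
rgb(39, 24, 19) = #271813.

#271813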